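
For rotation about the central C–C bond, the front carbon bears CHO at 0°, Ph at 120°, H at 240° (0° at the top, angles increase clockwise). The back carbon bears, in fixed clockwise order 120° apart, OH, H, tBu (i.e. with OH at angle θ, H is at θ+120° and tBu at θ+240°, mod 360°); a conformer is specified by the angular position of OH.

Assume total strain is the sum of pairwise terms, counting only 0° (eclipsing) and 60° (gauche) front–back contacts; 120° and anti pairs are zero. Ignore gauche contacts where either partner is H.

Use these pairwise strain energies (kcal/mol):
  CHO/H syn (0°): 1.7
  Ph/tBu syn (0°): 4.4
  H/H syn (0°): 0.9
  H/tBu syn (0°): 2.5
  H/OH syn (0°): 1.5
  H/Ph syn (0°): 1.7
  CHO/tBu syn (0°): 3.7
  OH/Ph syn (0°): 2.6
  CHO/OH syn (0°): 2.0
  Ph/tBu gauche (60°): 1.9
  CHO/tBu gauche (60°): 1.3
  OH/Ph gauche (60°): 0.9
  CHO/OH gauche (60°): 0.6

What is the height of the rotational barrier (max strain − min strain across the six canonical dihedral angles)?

5.1 kcal/mol

OH at 0° (eclipsed): CHO(0°)/OH(0°) eclipsed 2.0; Ph(120°)/H(120°) eclipsed 1.7; H(240°)/tBu(240°) eclipsed 2.5 → 6.2 kcal/mol.
OH at 60° (staggered): CHO(0°)/OH(60°) gauche 0.6; CHO(0°)/tBu(300°) gauche 1.3; Ph(120°)/OH(60°) gauche 0.9 → 2.8 kcal/mol.
OH at 120° (eclipsed): CHO(0°)/tBu(0°) eclipsed 3.7; Ph(120°)/OH(120°) eclipsed 2.6; H(240°)/H(240°) eclipsed 0.9 → 7.2 kcal/mol.
OH at 180° (staggered): CHO(0°)/tBu(60°) gauche 1.3; Ph(120°)/OH(180°) gauche 0.9; Ph(120°)/tBu(60°) gauche 1.9 → 4.1 kcal/mol.
OH at 240° (eclipsed): CHO(0°)/H(0°) eclipsed 1.7; Ph(120°)/tBu(120°) eclipsed 4.4; H(240°)/OH(240°) eclipsed 1.5 → 7.6 kcal/mol.
OH at 300° (staggered): CHO(0°)/OH(300°) gauche 0.6; Ph(120°)/tBu(180°) gauche 1.9 → 2.5 kcal/mol.
Max at 240° (7.6 kcal/mol), min at 300° (2.5 kcal/mol); barrier = 5.1 kcal/mol.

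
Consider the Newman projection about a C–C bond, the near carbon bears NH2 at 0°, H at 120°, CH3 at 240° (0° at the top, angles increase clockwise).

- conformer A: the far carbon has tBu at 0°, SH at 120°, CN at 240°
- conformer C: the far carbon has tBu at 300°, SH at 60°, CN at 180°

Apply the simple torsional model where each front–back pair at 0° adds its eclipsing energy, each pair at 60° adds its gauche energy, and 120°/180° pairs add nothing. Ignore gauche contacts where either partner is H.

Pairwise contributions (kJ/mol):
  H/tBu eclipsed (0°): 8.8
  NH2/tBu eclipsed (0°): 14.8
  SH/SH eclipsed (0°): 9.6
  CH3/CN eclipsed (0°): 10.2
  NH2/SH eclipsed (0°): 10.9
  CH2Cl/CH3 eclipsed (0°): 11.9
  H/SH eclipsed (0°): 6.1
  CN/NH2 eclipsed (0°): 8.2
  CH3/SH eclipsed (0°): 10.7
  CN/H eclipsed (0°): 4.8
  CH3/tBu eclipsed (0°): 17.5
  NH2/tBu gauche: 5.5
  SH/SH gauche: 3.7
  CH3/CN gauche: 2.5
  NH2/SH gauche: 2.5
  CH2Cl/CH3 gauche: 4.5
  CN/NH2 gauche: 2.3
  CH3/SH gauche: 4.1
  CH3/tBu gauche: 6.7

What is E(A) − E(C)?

+13.9 kJ/mol

A (eclipsed): NH2–tBu eclipsed, H–SH eclipsed, CH3–CN eclipsed; 14.8 + 6.1 + 10.2 = 31.1 kJ/mol.
C (staggered): NH2–tBu gauche, NH2–SH gauche, CH3–tBu gauche, CH3–CN gauche; 5.5 + 2.5 + 6.7 + 2.5 = 17.2 kJ/mol.
E(A) − E(C) = 31.1 − 17.2 = +13.9 kJ/mol.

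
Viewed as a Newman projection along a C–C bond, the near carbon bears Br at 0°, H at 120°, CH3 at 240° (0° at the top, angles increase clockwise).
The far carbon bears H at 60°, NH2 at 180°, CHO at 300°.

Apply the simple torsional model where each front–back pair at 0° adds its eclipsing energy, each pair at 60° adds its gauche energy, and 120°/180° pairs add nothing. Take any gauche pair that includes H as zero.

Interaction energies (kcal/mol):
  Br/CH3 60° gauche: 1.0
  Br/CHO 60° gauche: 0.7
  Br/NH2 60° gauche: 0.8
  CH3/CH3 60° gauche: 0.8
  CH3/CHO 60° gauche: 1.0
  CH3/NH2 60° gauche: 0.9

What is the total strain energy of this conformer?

This conformer is staggered. Br at 0° is gauche with CHO at 300° (0.7); CH3 at 240° is gauche with NH2 at 180° (0.9); CH3 at 240° is gauche with CHO at 300° (1.0). Total 2.6 kcal/mol.

2.6 kcal/mol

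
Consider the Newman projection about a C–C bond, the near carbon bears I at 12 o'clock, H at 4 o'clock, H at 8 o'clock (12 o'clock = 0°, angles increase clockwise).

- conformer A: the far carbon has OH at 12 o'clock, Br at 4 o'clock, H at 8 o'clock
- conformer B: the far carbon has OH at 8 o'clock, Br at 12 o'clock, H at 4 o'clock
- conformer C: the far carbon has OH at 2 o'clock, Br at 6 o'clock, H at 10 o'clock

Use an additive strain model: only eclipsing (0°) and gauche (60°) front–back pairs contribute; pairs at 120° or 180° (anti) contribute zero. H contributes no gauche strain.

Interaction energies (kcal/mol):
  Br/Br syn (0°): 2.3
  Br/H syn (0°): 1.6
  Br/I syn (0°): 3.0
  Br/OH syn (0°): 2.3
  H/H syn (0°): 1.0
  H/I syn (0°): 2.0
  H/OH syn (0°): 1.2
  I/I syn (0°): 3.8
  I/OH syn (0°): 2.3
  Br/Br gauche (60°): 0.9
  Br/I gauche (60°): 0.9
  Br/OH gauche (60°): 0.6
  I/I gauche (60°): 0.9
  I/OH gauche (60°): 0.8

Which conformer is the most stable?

A (eclipsed): I–OH eclipsed, H–Br eclipsed, H–H eclipsed; 2.3 + 1.6 + 1.0 = 4.9 kcal/mol.
B (eclipsed): I–Br eclipsed, H–H eclipsed, H–OH eclipsed; 3.0 + 1.0 + 1.2 = 5.2 kcal/mol.
C (staggered): I–OH gauche; 0.8 = 0.8 kcal/mol.
C has the lowest total (0.8 kcal/mol).

C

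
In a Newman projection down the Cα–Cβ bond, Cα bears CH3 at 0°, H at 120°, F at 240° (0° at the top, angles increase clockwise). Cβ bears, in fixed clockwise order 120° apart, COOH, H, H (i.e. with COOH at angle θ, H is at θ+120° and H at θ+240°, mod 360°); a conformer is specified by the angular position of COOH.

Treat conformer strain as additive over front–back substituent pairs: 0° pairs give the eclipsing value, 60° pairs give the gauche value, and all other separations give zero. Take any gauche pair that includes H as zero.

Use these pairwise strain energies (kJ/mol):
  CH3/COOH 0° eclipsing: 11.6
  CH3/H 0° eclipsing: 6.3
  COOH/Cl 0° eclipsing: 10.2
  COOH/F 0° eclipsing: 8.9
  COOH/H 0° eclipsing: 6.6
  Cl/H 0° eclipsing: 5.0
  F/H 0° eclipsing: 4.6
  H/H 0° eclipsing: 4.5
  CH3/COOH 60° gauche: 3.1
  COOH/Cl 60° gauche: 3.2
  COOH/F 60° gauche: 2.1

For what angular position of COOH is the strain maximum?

COOH at 0° (eclipsed): CH3(0°)/COOH(0°) eclipsed 11.6; H(120°)/H(120°) eclipsed 4.5; F(240°)/H(240°) eclipsed 4.6 → 20.7 kJ/mol.
COOH at 60° (staggered): CH3(0°)/COOH(60°) gauche 3.1 → 3.1 kJ/mol.
COOH at 120° (eclipsed): CH3(0°)/H(0°) eclipsed 6.3; H(120°)/COOH(120°) eclipsed 6.6; F(240°)/H(240°) eclipsed 4.6 → 17.5 kJ/mol.
COOH at 180° (staggered): F(240°)/COOH(180°) gauche 2.1 → 2.1 kJ/mol.
COOH at 240° (eclipsed): CH3(0°)/H(0°) eclipsed 6.3; H(120°)/H(120°) eclipsed 4.5; F(240°)/COOH(240°) eclipsed 8.9 → 19.7 kJ/mol.
COOH at 300° (staggered): CH3(0°)/COOH(300°) gauche 3.1; F(240°)/COOH(300°) gauche 2.1 → 5.2 kJ/mol.
The maximum (20.7 kJ/mol) occurs with COOH at 0°.

0°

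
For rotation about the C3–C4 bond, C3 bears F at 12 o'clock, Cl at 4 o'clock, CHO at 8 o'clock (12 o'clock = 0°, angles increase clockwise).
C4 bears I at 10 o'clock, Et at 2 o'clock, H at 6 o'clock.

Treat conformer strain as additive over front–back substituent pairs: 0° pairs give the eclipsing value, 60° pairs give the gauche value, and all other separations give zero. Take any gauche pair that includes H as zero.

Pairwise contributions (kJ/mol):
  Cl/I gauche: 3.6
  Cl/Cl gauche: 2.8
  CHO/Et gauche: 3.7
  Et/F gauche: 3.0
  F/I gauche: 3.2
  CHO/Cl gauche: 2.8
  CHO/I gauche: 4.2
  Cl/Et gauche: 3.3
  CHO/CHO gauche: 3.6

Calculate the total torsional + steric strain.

13.7 kJ/mol

This conformer (staggered): F(0°)/I(300°) gauche 3.2; F(0°)/Et(60°) gauche 3.0; Cl(120°)/Et(60°) gauche 3.3; CHO(240°)/I(300°) gauche 4.2 → 13.7 kJ/mol.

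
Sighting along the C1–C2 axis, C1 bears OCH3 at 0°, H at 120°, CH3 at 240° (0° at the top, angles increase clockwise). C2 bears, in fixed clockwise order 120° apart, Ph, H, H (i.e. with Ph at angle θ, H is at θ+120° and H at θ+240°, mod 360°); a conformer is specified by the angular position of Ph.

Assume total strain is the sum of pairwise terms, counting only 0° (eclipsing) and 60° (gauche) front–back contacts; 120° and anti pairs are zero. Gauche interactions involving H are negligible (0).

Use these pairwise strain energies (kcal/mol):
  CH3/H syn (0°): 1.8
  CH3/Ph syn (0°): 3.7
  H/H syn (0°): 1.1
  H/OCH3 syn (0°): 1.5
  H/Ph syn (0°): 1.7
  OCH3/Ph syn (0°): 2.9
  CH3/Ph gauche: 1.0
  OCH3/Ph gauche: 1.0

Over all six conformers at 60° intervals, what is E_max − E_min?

5.3 kcal/mol

Ph at 0° (eclipsed): OCH3–Ph eclipsed, H–H eclipsed, CH3–H eclipsed; 2.9 + 1.1 + 1.8 = 5.8 kcal/mol.
Ph at 60° (staggered): OCH3–Ph gauche; 1.0 = 1.0 kcal/mol.
Ph at 120° (eclipsed): OCH3–H eclipsed, H–Ph eclipsed, CH3–H eclipsed; 1.5 + 1.7 + 1.8 = 5.0 kcal/mol.
Ph at 180° (staggered): CH3–Ph gauche; 1.0 = 1.0 kcal/mol.
Ph at 240° (eclipsed): OCH3–H eclipsed, H–H eclipsed, CH3–Ph eclipsed; 1.5 + 1.1 + 3.7 = 6.3 kcal/mol.
Ph at 300° (staggered): OCH3–Ph gauche, CH3–Ph gauche; 1.0 + 1.0 = 2.0 kcal/mol.
Max at 240° (6.3 kcal/mol), min at 60° (1.0 kcal/mol); barrier = 5.3 kcal/mol.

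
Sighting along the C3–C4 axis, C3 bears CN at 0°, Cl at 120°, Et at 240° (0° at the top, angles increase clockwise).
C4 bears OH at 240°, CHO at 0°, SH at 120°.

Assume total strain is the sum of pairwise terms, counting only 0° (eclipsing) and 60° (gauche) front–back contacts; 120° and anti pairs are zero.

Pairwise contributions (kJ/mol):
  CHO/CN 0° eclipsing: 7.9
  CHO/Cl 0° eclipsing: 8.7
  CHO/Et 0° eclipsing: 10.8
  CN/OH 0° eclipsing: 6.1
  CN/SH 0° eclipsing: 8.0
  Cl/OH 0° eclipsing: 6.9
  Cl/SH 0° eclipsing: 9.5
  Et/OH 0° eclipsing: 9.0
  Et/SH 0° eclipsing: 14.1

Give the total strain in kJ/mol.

26.4 kJ/mol

This conformer (eclipsed): CN(0°)/CHO(0°) eclipsed 7.9; Cl(120°)/SH(120°) eclipsed 9.5; Et(240°)/OH(240°) eclipsed 9.0 → 26.4 kJ/mol.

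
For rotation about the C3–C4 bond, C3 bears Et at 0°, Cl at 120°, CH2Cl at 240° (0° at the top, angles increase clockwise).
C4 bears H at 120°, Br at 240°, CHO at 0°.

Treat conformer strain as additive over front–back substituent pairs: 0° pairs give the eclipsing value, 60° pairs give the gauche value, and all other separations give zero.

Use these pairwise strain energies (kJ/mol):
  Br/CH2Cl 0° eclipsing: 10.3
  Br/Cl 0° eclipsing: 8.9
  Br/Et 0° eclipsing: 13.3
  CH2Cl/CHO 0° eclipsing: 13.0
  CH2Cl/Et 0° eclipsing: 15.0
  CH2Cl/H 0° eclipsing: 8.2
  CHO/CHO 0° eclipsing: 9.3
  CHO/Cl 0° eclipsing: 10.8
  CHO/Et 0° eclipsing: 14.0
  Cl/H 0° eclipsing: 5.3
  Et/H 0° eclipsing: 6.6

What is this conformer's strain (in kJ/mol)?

29.6 kJ/mol

This conformer (eclipsed): Et–CHO eclipsed, Cl–H eclipsed, CH2Cl–Br eclipsed; 14.0 + 5.3 + 10.3 = 29.6 kJ/mol.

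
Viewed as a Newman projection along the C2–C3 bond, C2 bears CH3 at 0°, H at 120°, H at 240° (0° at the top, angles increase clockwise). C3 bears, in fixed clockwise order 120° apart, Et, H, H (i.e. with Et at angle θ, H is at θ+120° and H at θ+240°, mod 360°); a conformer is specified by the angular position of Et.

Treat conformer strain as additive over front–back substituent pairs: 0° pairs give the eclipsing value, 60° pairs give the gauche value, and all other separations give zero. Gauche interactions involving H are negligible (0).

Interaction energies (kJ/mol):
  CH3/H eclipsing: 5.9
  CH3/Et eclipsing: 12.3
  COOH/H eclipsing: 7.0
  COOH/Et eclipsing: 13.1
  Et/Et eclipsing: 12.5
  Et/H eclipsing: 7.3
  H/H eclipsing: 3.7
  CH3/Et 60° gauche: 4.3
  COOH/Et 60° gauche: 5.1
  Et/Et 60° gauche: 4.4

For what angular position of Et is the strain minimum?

Et at 0° is eclipsed. CH3 at 0° is eclipsed with Et at 0° (12.3); H at 120° is eclipsed with H at 120° (3.7); H at 240° is eclipsed with H at 240° (3.7). Total 19.7 kJ/mol.
Et at 60° is staggered. CH3 at 0° is gauche with Et at 60° (4.3). Total 4.3 kJ/mol.
Et at 120° is eclipsed. CH3 at 0° is eclipsed with H at 0° (5.9); H at 120° is eclipsed with Et at 120° (7.3); H at 240° is eclipsed with H at 240° (3.7). Total 16.9 kJ/mol.
Et at 180° (staggered): no non-H gauche contacts → 0.0 kJ/mol.
Et at 240° is eclipsed. CH3 at 0° is eclipsed with H at 0° (5.9); H at 120° is eclipsed with H at 120° (3.7); H at 240° is eclipsed with Et at 240° (7.3). Total 16.9 kJ/mol.
Et at 300° is staggered. CH3 at 0° is gauche with Et at 300° (4.3). Total 4.3 kJ/mol.
The minimum (0.0 kJ/mol) occurs with Et at 180°.

180°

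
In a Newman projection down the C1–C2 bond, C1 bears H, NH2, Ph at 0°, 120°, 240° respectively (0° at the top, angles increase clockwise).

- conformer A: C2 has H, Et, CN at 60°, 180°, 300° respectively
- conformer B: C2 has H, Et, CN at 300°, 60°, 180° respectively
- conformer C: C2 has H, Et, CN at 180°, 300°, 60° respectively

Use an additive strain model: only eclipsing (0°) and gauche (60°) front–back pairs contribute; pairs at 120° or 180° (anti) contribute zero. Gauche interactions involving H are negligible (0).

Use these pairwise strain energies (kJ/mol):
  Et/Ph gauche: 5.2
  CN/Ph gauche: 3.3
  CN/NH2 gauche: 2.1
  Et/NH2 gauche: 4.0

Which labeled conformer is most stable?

C

A (staggered): NH2–Et gauche, Ph–Et gauche, Ph–CN gauche; 4.0 + 5.2 + 3.3 = 12.5 kJ/mol.
B (staggered): NH2–Et gauche, NH2–CN gauche, Ph–CN gauche; 4.0 + 2.1 + 3.3 = 9.4 kJ/mol.
C (staggered): NH2–CN gauche, Ph–Et gauche; 2.1 + 5.2 = 7.3 kJ/mol.
C has the lowest total (7.3 kJ/mol).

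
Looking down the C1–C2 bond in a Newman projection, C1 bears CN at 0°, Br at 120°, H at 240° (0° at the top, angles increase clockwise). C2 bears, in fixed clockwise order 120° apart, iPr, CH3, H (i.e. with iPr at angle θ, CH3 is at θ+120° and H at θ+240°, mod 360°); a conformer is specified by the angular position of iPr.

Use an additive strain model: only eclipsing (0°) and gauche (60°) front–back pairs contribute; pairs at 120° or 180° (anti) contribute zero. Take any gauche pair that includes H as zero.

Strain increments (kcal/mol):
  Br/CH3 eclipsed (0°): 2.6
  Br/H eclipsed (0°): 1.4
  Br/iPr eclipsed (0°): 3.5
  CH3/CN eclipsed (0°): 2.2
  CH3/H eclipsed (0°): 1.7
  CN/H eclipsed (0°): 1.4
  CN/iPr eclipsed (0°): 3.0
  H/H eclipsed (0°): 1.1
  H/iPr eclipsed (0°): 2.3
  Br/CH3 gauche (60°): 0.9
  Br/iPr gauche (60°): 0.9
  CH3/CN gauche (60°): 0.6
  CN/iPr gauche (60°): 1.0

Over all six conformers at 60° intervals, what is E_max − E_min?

5.2 kcal/mol

iPr at 0° (eclipsed): CN(0°)/iPr(0°) eclipsed 3.0; Br(120°)/CH3(120°) eclipsed 2.6; H(240°)/H(240°) eclipsed 1.1 → 6.7 kcal/mol.
iPr at 60° (staggered): CN(0°)/iPr(60°) gauche 1.0; Br(120°)/iPr(60°) gauche 0.9; Br(120°)/CH3(180°) gauche 0.9 → 2.8 kcal/mol.
iPr at 120° (eclipsed): CN(0°)/H(0°) eclipsed 1.4; Br(120°)/iPr(120°) eclipsed 3.5; H(240°)/CH3(240°) eclipsed 1.7 → 6.6 kcal/mol.
iPr at 180° (staggered): CN(0°)/CH3(300°) gauche 0.6; Br(120°)/iPr(180°) gauche 0.9 → 1.5 kcal/mol.
iPr at 240° (eclipsed): CN(0°)/CH3(0°) eclipsed 2.2; Br(120°)/H(120°) eclipsed 1.4; H(240°)/iPr(240°) eclipsed 2.3 → 5.9 kcal/mol.
iPr at 300° (staggered): CN(0°)/iPr(300°) gauche 1.0; CN(0°)/CH3(60°) gauche 0.6; Br(120°)/CH3(60°) gauche 0.9 → 2.5 kcal/mol.
Max at 0° (6.7 kcal/mol), min at 180° (1.5 kcal/mol); barrier = 5.2 kcal/mol.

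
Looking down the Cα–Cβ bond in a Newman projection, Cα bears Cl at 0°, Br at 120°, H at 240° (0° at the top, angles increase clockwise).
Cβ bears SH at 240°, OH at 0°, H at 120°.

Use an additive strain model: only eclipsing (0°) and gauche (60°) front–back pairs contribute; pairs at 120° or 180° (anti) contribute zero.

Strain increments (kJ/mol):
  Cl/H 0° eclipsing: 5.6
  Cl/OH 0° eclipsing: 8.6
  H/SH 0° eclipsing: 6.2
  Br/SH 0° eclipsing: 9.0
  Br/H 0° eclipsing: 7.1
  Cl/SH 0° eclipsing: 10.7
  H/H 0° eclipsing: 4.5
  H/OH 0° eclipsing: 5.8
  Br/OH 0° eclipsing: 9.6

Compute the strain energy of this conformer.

21.9 kJ/mol

This conformer (eclipsed): Cl–OH eclipsed, Br–H eclipsed, H–SH eclipsed; 8.6 + 7.1 + 6.2 = 21.9 kJ/mol.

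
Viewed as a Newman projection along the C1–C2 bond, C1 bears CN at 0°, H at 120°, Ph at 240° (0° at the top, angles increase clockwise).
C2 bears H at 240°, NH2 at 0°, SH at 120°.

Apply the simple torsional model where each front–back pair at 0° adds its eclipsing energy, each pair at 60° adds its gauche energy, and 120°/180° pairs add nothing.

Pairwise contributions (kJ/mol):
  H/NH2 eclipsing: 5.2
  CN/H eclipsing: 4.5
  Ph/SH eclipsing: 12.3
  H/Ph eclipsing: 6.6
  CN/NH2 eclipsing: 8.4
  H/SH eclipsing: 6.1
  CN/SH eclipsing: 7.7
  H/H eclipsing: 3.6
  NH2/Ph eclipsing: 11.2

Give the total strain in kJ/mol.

This conformer (eclipsed): CN(0°)/NH2(0°) eclipsed 8.4; H(120°)/SH(120°) eclipsed 6.1; Ph(240°)/H(240°) eclipsed 6.6 → 21.1 kJ/mol.

21.1 kJ/mol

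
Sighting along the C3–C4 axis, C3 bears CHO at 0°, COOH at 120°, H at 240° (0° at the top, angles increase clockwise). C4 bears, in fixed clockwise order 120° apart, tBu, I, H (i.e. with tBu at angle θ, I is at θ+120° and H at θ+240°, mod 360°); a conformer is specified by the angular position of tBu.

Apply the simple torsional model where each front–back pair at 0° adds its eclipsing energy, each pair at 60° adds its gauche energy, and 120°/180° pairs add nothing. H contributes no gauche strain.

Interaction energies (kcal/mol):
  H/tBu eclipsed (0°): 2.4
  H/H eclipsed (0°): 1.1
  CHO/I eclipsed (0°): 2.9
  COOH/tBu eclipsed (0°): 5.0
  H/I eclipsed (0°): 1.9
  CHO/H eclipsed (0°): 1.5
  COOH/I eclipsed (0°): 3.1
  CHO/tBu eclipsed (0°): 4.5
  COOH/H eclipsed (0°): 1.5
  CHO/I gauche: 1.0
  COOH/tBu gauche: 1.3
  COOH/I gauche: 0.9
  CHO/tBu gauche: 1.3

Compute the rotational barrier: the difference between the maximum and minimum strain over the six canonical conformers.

6.4 kcal/mol

tBu at 0° (eclipsed): CHO(0°)/tBu(0°) eclipsed 4.5; COOH(120°)/I(120°) eclipsed 3.1; H(240°)/H(240°) eclipsed 1.1 → 8.7 kcal/mol.
tBu at 60° (staggered): CHO(0°)/tBu(60°) gauche 1.3; COOH(120°)/tBu(60°) gauche 1.3; COOH(120°)/I(180°) gauche 0.9 → 3.5 kcal/mol.
tBu at 120° (eclipsed): CHO(0°)/H(0°) eclipsed 1.5; COOH(120°)/tBu(120°) eclipsed 5.0; H(240°)/I(240°) eclipsed 1.9 → 8.4 kcal/mol.
tBu at 180° (staggered): CHO(0°)/I(300°) gauche 1.0; COOH(120°)/tBu(180°) gauche 1.3 → 2.3 kcal/mol.
tBu at 240° (eclipsed): CHO(0°)/I(0°) eclipsed 2.9; COOH(120°)/H(120°) eclipsed 1.5; H(240°)/tBu(240°) eclipsed 2.4 → 6.8 kcal/mol.
tBu at 300° (staggered): CHO(0°)/tBu(300°) gauche 1.3; CHO(0°)/I(60°) gauche 1.0; COOH(120°)/I(60°) gauche 0.9 → 3.2 kcal/mol.
Max at 0° (8.7 kcal/mol), min at 180° (2.3 kcal/mol); barrier = 6.4 kcal/mol.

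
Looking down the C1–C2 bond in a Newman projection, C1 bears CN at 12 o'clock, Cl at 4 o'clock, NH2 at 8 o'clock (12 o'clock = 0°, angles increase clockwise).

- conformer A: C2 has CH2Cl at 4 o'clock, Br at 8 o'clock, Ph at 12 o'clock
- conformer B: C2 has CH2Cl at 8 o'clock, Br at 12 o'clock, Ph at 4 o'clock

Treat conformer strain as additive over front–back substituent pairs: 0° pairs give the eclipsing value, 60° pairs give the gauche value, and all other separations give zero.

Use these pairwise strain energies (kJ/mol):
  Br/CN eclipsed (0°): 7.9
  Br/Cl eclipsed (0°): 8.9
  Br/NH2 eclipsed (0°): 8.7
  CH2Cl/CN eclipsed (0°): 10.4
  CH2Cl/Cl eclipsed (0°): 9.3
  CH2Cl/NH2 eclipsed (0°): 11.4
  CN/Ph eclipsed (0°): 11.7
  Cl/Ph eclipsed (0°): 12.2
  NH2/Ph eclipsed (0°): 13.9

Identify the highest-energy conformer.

A is eclipsed. CN at 0° is eclipsed with Ph at 0° (11.7); Cl at 120° is eclipsed with CH2Cl at 120° (9.3); NH2 at 240° is eclipsed with Br at 240° (8.7). Total 29.7 kJ/mol.
B is eclipsed. CN at 0° is eclipsed with Br at 0° (7.9); Cl at 120° is eclipsed with Ph at 120° (12.2); NH2 at 240° is eclipsed with CH2Cl at 240° (11.4). Total 31.5 kJ/mol.
B has the highest total (31.5 kJ/mol).

B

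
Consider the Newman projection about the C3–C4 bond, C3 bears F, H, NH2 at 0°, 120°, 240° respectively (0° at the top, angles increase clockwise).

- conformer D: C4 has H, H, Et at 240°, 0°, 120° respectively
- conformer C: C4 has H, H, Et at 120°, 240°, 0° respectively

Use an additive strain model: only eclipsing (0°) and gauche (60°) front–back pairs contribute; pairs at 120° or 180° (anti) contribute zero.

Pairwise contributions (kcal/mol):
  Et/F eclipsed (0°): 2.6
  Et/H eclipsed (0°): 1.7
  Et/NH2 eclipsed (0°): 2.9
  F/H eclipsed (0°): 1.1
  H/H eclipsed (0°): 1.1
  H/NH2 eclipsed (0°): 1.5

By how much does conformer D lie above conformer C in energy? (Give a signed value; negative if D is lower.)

D is eclipsed. F at 0° is eclipsed with H at 0° (1.1); H at 120° is eclipsed with Et at 120° (1.7); NH2 at 240° is eclipsed with H at 240° (1.5). Total 4.3 kcal/mol.
C is eclipsed. F at 0° is eclipsed with Et at 0° (2.6); H at 120° is eclipsed with H at 120° (1.1); NH2 at 240° is eclipsed with H at 240° (1.5). Total 5.2 kcal/mol.
E(D) − E(C) = 4.3 − 5.2 = -0.9 kcal/mol.

-0.9 kcal/mol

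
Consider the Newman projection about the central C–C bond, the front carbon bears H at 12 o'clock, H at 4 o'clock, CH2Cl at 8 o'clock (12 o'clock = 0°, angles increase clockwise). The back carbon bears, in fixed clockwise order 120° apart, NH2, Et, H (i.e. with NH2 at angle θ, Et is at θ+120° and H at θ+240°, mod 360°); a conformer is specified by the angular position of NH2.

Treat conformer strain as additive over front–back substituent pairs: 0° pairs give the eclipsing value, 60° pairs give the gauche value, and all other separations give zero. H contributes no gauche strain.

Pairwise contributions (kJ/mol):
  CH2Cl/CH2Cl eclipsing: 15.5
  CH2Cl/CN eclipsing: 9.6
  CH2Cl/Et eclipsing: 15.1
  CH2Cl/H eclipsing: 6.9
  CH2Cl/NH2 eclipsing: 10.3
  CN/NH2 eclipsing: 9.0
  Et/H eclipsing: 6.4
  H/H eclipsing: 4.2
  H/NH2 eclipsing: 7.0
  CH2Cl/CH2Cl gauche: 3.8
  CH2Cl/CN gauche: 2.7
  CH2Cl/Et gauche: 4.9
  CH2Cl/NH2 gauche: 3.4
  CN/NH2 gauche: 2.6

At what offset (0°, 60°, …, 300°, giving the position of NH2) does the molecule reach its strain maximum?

NH2 at 0° (eclipsed): H–NH2 eclipsed, H–Et eclipsed, CH2Cl–H eclipsed; 7.0 + 6.4 + 6.9 = 20.3 kJ/mol.
NH2 at 60° (staggered): CH2Cl–Et gauche; 4.9 = 4.9 kJ/mol.
NH2 at 120° (eclipsed): H–H eclipsed, H–NH2 eclipsed, CH2Cl–Et eclipsed; 4.2 + 7.0 + 15.1 = 26.3 kJ/mol.
NH2 at 180° (staggered): CH2Cl–NH2 gauche, CH2Cl–Et gauche; 3.4 + 4.9 = 8.3 kJ/mol.
NH2 at 240° (eclipsed): H–Et eclipsed, H–H eclipsed, CH2Cl–NH2 eclipsed; 6.4 + 4.2 + 10.3 = 20.9 kJ/mol.
NH2 at 300° (staggered): CH2Cl–NH2 gauche; 3.4 = 3.4 kJ/mol.
The maximum (26.3 kJ/mol) occurs with NH2 at 120°.

120°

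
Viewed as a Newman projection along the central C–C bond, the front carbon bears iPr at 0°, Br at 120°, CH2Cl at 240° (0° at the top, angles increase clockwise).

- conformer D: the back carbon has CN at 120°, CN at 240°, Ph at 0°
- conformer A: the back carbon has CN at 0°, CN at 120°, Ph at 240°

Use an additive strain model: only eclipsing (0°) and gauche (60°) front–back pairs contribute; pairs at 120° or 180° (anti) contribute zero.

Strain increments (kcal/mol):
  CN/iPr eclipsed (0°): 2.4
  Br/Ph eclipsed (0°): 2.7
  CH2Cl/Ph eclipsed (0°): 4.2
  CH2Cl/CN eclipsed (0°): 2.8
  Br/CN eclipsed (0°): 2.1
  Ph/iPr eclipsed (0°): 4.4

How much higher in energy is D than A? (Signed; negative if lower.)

+0.6 kcal/mol

D (eclipsed): iPr(0°)/Ph(0°) eclipsed 4.4; Br(120°)/CN(120°) eclipsed 2.1; CH2Cl(240°)/CN(240°) eclipsed 2.8 → 9.3 kcal/mol.
A (eclipsed): iPr(0°)/CN(0°) eclipsed 2.4; Br(120°)/CN(120°) eclipsed 2.1; CH2Cl(240°)/Ph(240°) eclipsed 4.2 → 8.7 kcal/mol.
E(D) − E(A) = 9.3 − 8.7 = +0.6 kcal/mol.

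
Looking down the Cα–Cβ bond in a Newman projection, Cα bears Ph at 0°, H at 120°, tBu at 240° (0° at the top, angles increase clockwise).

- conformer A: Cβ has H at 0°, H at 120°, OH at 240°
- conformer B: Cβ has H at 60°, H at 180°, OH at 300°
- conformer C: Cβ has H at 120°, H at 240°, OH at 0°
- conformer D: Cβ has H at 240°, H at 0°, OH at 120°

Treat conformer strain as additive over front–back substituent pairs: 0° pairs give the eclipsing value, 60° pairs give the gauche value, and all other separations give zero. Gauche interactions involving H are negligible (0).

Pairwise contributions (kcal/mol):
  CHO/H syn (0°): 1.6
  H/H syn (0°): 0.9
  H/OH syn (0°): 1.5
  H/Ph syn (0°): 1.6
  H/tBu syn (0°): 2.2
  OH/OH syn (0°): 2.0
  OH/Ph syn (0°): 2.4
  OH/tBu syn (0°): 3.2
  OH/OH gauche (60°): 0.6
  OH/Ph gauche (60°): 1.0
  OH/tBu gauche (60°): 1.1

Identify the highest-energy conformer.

A

A (eclipsed): Ph(0°)/H(0°) eclipsed 1.6; H(120°)/H(120°) eclipsed 0.9; tBu(240°)/OH(240°) eclipsed 3.2 → 5.7 kcal/mol.
B (staggered): Ph(0°)/OH(300°) gauche 1.0; tBu(240°)/OH(300°) gauche 1.1 → 2.1 kcal/mol.
C (eclipsed): Ph(0°)/OH(0°) eclipsed 2.4; H(120°)/H(120°) eclipsed 0.9; tBu(240°)/H(240°) eclipsed 2.2 → 5.5 kcal/mol.
D (eclipsed): Ph(0°)/H(0°) eclipsed 1.6; H(120°)/OH(120°) eclipsed 1.5; tBu(240°)/H(240°) eclipsed 2.2 → 5.3 kcal/mol.
A has the highest total (5.7 kcal/mol).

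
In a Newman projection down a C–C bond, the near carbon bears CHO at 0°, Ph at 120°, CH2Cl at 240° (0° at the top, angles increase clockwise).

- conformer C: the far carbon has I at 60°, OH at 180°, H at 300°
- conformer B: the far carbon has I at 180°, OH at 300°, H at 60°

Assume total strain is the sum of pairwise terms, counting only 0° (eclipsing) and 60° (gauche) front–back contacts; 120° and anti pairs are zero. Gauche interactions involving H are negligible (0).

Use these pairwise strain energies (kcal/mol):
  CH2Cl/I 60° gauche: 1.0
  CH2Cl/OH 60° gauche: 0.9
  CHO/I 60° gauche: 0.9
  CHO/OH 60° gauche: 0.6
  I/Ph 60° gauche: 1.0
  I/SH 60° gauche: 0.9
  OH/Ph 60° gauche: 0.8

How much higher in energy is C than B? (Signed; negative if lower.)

+0.1 kcal/mol

C is staggered. CHO at 0° is gauche with I at 60° (0.9); Ph at 120° is gauche with I at 60° (1.0); Ph at 120° is gauche with OH at 180° (0.8); CH2Cl at 240° is gauche with OH at 180° (0.9). Total 3.6 kcal/mol.
B is staggered. CHO at 0° is gauche with OH at 300° (0.6); Ph at 120° is gauche with I at 180° (1.0); CH2Cl at 240° is gauche with I at 180° (1.0); CH2Cl at 240° is gauche with OH at 300° (0.9). Total 3.5 kcal/mol.
E(C) − E(B) = 3.6 − 3.5 = +0.1 kcal/mol.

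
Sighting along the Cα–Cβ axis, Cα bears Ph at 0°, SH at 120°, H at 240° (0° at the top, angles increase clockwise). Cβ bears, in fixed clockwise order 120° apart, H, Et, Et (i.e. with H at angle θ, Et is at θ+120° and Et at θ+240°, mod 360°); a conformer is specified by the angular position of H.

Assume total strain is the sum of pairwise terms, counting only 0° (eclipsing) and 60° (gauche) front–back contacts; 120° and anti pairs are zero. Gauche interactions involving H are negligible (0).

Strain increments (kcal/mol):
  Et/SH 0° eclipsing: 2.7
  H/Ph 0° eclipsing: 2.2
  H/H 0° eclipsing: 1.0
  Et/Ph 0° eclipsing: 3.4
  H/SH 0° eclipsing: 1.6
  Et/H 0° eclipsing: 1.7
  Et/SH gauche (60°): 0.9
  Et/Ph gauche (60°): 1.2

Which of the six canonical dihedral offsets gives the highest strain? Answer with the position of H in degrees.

H at 0° (eclipsed): Ph(0°)/H(0°) eclipsed 2.2; SH(120°)/Et(120°) eclipsed 2.7; H(240°)/Et(240°) eclipsed 1.7 → 6.6 kcal/mol.
H at 60° (staggered): Ph(0°)/Et(300°) gauche 1.2; SH(120°)/Et(180°) gauche 0.9 → 2.1 kcal/mol.
H at 120° (eclipsed): Ph(0°)/Et(0°) eclipsed 3.4; SH(120°)/H(120°) eclipsed 1.6; H(240°)/Et(240°) eclipsed 1.7 → 6.7 kcal/mol.
H at 180° (staggered): Ph(0°)/Et(300°) gauche 1.2; Ph(0°)/Et(60°) gauche 1.2; SH(120°)/Et(60°) gauche 0.9 → 3.3 kcal/mol.
H at 240° (eclipsed): Ph(0°)/Et(0°) eclipsed 3.4; SH(120°)/Et(120°) eclipsed 2.7; H(240°)/H(240°) eclipsed 1.0 → 7.1 kcal/mol.
H at 300° (staggered): Ph(0°)/Et(60°) gauche 1.2; SH(120°)/Et(60°) gauche 0.9; SH(120°)/Et(180°) gauche 0.9 → 3.0 kcal/mol.
The maximum (7.1 kcal/mol) occurs with H at 240°.

240°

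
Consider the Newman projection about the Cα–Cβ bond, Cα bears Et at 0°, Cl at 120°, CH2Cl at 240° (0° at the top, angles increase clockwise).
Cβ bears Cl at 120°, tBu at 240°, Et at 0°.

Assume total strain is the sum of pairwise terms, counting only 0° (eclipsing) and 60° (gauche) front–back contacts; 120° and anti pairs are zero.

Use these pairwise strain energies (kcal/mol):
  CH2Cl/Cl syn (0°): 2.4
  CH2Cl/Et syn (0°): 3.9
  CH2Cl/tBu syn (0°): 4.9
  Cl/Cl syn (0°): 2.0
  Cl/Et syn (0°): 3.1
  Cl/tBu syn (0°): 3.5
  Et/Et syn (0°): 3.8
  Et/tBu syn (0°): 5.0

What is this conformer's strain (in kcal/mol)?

10.7 kcal/mol

This conformer (eclipsed): Et(0°)/Et(0°) eclipsed 3.8; Cl(120°)/Cl(120°) eclipsed 2.0; CH2Cl(240°)/tBu(240°) eclipsed 4.9 → 10.7 kcal/mol.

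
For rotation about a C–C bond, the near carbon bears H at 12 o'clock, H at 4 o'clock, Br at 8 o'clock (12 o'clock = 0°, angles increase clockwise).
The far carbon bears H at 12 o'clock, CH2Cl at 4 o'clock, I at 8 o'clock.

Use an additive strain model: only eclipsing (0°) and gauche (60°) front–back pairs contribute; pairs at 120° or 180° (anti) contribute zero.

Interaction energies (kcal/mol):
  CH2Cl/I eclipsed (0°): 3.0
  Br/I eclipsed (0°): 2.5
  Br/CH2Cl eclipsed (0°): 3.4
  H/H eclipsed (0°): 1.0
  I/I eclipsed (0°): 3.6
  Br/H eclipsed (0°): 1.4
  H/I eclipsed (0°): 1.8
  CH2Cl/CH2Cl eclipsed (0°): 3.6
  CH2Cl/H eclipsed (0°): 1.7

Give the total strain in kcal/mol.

This conformer (eclipsed): H(0°)/H(0°) eclipsed 1.0; H(120°)/CH2Cl(120°) eclipsed 1.7; Br(240°)/I(240°) eclipsed 2.5 → 5.2 kcal/mol.

5.2 kcal/mol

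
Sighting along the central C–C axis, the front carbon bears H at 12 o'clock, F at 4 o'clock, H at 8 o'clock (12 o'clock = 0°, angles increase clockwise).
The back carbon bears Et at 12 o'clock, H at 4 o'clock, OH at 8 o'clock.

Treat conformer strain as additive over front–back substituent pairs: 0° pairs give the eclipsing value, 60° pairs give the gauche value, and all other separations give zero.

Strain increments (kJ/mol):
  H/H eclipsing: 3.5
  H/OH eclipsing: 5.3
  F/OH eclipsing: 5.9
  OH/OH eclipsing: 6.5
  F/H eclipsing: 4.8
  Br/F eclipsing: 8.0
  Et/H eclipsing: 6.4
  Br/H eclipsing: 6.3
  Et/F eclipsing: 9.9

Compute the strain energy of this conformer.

This conformer (eclipsed): H(0°)/Et(0°) eclipsed 6.4; F(120°)/H(120°) eclipsed 4.8; H(240°)/OH(240°) eclipsed 5.3 → 16.5 kJ/mol.

16.5 kJ/mol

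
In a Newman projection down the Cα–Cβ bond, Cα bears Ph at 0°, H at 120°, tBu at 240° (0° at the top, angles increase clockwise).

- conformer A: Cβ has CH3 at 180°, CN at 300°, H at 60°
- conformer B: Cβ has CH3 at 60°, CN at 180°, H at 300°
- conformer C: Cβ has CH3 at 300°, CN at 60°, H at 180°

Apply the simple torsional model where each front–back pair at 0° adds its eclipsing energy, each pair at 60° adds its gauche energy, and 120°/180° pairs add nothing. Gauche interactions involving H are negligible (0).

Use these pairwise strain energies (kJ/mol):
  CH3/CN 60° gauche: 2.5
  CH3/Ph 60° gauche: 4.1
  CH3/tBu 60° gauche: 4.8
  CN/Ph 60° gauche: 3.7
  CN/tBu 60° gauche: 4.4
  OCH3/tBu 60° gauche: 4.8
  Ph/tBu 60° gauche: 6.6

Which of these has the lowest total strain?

A (staggered): Ph(0°)/CN(300°) gauche 3.7; tBu(240°)/CH3(180°) gauche 4.8; tBu(240°)/CN(300°) gauche 4.4 → 12.9 kJ/mol.
B (staggered): Ph(0°)/CH3(60°) gauche 4.1; tBu(240°)/CN(180°) gauche 4.4 → 8.5 kJ/mol.
C (staggered): Ph(0°)/CH3(300°) gauche 4.1; Ph(0°)/CN(60°) gauche 3.7; tBu(240°)/CH3(300°) gauche 4.8 → 12.6 kJ/mol.
B has the lowest total (8.5 kJ/mol).

B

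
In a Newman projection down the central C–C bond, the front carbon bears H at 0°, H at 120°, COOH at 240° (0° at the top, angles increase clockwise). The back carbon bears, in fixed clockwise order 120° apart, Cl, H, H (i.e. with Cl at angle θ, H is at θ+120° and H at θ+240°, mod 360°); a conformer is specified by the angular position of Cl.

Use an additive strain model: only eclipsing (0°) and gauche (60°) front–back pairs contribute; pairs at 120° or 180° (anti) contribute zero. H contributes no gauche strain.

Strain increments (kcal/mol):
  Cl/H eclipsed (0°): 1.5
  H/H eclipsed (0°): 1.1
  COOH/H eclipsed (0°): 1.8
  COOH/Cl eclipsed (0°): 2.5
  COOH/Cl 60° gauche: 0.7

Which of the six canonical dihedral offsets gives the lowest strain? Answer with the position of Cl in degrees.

Cl at 0° (eclipsed): H–Cl eclipsed, H–H eclipsed, COOH–H eclipsed; 1.5 + 1.1 + 1.8 = 4.4 kcal/mol.
Cl at 60° (staggered): no non-H gauche contacts → 0.0 kcal/mol.
Cl at 120° (eclipsed): H–H eclipsed, H–Cl eclipsed, COOH–H eclipsed; 1.1 + 1.5 + 1.8 = 4.4 kcal/mol.
Cl at 180° (staggered): COOH–Cl gauche; 0.7 = 0.7 kcal/mol.
Cl at 240° (eclipsed): H–H eclipsed, H–H eclipsed, COOH–Cl eclipsed; 1.1 + 1.1 + 2.5 = 4.7 kcal/mol.
Cl at 300° (staggered): COOH–Cl gauche; 0.7 = 0.7 kcal/mol.
The minimum (0.0 kcal/mol) occurs with Cl at 60°.

60°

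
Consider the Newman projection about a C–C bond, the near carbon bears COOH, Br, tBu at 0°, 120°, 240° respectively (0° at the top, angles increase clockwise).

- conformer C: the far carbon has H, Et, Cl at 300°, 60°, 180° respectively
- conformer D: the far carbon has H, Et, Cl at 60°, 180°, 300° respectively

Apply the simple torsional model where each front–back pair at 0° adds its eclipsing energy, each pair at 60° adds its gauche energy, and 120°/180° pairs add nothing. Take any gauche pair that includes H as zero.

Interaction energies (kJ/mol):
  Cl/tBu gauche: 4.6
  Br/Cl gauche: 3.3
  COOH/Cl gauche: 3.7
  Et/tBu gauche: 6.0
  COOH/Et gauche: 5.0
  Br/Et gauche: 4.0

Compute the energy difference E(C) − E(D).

-1.4 kJ/mol

C is staggered. COOH at 0° is gauche with Et at 60° (5.0); Br at 120° is gauche with Et at 60° (4.0); Br at 120° is gauche with Cl at 180° (3.3); tBu at 240° is gauche with Cl at 180° (4.6). Total 16.9 kJ/mol.
D is staggered. COOH at 0° is gauche with Cl at 300° (3.7); Br at 120° is gauche with Et at 180° (4.0); tBu at 240° is gauche with Et at 180° (6.0); tBu at 240° is gauche with Cl at 300° (4.6). Total 18.3 kJ/mol.
E(C) − E(D) = 16.9 − 18.3 = -1.4 kJ/mol.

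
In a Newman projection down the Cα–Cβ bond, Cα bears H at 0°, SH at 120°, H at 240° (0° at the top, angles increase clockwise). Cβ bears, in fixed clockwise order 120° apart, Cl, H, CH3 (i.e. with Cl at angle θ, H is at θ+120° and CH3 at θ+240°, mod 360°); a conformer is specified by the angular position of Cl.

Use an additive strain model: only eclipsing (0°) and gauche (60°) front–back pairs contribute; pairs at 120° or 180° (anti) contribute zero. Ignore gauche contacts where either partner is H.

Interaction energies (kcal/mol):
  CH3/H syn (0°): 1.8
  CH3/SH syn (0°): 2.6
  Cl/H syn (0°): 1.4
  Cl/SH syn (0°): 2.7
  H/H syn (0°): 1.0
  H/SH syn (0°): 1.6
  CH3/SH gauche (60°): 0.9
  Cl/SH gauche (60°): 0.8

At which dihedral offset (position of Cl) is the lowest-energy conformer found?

Cl at 0° (eclipsed): H(0°)/Cl(0°) eclipsed 1.4; SH(120°)/H(120°) eclipsed 1.6; H(240°)/CH3(240°) eclipsed 1.8 → 4.8 kcal/mol.
Cl at 60° (staggered): SH(120°)/Cl(60°) gauche 0.8 → 0.8 kcal/mol.
Cl at 120° (eclipsed): H(0°)/CH3(0°) eclipsed 1.8; SH(120°)/Cl(120°) eclipsed 2.7; H(240°)/H(240°) eclipsed 1.0 → 5.5 kcal/mol.
Cl at 180° (staggered): SH(120°)/Cl(180°) gauche 0.8; SH(120°)/CH3(60°) gauche 0.9 → 1.7 kcal/mol.
Cl at 240° (eclipsed): H(0°)/H(0°) eclipsed 1.0; SH(120°)/CH3(120°) eclipsed 2.6; H(240°)/Cl(240°) eclipsed 1.4 → 5.0 kcal/mol.
Cl at 300° (staggered): SH(120°)/CH3(180°) gauche 0.9 → 0.9 kcal/mol.
The minimum (0.8 kcal/mol) occurs with Cl at 60°.

60°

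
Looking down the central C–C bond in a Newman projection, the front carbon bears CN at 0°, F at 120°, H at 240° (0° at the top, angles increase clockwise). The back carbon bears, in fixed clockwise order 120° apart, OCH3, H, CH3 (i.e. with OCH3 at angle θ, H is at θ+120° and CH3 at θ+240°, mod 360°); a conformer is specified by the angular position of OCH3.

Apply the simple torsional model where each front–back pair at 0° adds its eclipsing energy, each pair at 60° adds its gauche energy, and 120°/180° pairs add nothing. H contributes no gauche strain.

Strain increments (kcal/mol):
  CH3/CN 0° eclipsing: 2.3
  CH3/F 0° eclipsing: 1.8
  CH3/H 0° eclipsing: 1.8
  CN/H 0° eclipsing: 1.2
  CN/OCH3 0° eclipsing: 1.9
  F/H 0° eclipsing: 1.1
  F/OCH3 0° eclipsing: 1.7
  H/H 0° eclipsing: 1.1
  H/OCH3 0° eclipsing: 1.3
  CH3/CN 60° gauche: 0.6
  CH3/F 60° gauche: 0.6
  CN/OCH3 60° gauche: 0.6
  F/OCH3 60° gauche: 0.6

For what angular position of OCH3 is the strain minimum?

300°

OCH3 at 0° is eclipsed. CN at 0° is eclipsed with OCH3 at 0° (1.9); F at 120° is eclipsed with H at 120° (1.1); H at 240° is eclipsed with CH3 at 240° (1.8). Total 4.8 kcal/mol.
OCH3 at 60° is staggered. CN at 0° is gauche with OCH3 at 60° (0.6); CN at 0° is gauche with CH3 at 300° (0.6); F at 120° is gauche with OCH3 at 60° (0.6). Total 1.8 kcal/mol.
OCH3 at 120° is eclipsed. CN at 0° is eclipsed with CH3 at 0° (2.3); F at 120° is eclipsed with OCH3 at 120° (1.7); H at 240° is eclipsed with H at 240° (1.1). Total 5.1 kcal/mol.
OCH3 at 180° is staggered. CN at 0° is gauche with CH3 at 60° (0.6); F at 120° is gauche with OCH3 at 180° (0.6); F at 120° is gauche with CH3 at 60° (0.6). Total 1.8 kcal/mol.
OCH3 at 240° is eclipsed. CN at 0° is eclipsed with H at 0° (1.2); F at 120° is eclipsed with CH3 at 120° (1.8); H at 240° is eclipsed with OCH3 at 240° (1.3). Total 4.3 kcal/mol.
OCH3 at 300° is staggered. CN at 0° is gauche with OCH3 at 300° (0.6); F at 120° is gauche with CH3 at 180° (0.6). Total 1.2 kcal/mol.
The minimum (1.2 kcal/mol) occurs with OCH3 at 300°.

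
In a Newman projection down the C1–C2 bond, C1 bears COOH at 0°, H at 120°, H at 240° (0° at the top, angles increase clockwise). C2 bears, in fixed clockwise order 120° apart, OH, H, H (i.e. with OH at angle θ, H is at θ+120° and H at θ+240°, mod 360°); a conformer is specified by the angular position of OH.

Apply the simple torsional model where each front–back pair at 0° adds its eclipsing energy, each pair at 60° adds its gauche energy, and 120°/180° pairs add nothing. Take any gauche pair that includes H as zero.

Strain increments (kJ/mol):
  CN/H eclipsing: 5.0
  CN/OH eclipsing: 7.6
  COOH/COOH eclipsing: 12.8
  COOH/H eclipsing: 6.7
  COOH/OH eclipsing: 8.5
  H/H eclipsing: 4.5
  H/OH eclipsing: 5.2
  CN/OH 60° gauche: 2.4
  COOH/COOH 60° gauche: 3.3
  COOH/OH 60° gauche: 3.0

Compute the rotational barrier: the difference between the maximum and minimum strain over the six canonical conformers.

17.5 kJ/mol

OH at 0° is eclipsed. COOH at 0° is eclipsed with OH at 0° (8.5); H at 120° is eclipsed with H at 120° (4.5); H at 240° is eclipsed with H at 240° (4.5). Total 17.5 kJ/mol.
OH at 60° is staggered. COOH at 0° is gauche with OH at 60° (3.0). Total 3.0 kJ/mol.
OH at 120° is eclipsed. COOH at 0° is eclipsed with H at 0° (6.7); H at 120° is eclipsed with OH at 120° (5.2); H at 240° is eclipsed with H at 240° (4.5). Total 16.4 kJ/mol.
OH at 180° (staggered): no non-H gauche contacts → 0.0 kJ/mol.
OH at 240° is eclipsed. COOH at 0° is eclipsed with H at 0° (6.7); H at 120° is eclipsed with H at 120° (4.5); H at 240° is eclipsed with OH at 240° (5.2). Total 16.4 kJ/mol.
OH at 300° is staggered. COOH at 0° is gauche with OH at 300° (3.0). Total 3.0 kJ/mol.
Max at 0° (17.5 kJ/mol), min at 180° (0.0 kJ/mol); barrier = 17.5 kJ/mol.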